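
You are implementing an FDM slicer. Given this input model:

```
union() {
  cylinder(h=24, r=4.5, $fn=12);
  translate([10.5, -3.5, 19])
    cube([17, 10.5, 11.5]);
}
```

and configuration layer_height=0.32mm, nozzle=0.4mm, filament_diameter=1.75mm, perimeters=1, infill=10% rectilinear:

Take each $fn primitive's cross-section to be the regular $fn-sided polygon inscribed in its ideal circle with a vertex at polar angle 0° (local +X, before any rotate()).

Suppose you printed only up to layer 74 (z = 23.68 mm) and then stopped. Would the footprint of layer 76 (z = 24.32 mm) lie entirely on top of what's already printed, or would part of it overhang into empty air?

entirely on top

Compare the two slices. At z = 23.68: the r=4.5 cylinder gives a regular 12-gon of circumradius 4.5 (constant along its height) (area = (12/2)·4.500²·sin(360°/12) = 60.75 mm²); the cube at (10.5, -3.5) is present — its section is the full 17×10.5 rectangle (area 178.50 mm²); Merging all regions: the 2 present regions are separate (no shared area or edge), so areas and boundary lengths simply add and each stays a separate island — area = 239.25 mm². At z = 24.32: the cylinder is absent (z outside [0, 24]); the 17×10.5 cube at (10.5, -3.5) contributes its full rectangle (area 178.50 mm²); Taking the union: only the 17×10.5 cube at (10.5, -3.5) is present, so the union is just that shape — area = 178.50 mm². Checking containment: the cross-section at z = 24.32 is a subset of the cross-section at z = 23.68.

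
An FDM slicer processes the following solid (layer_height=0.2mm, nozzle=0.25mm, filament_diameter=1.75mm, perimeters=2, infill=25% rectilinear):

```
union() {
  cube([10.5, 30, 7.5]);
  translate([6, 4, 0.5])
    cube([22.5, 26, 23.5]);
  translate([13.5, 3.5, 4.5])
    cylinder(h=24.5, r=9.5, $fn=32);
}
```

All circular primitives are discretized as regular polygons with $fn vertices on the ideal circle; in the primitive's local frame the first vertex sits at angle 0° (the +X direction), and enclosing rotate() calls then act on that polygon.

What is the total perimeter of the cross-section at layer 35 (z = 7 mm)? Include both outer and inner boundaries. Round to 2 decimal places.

121.45 mm

At z = 7 mm: the cube is present — its section is the full 10.5×30 rectangle (perimeter 81.00 mm); the 22.5×26 cube at (6, 4) contributes its full rectangle (perimeter 97.00 mm); the r=9.5 cylinder at (13.5, 3.5) gives a regular 32-gon of circumradius 9.5 (constant along its height) (perimeter = 2·32·9.500·sin(180°/32) = 59.59 mm); Taking the union: the regions partially overlap (shared area 273.49 mm²), so the edge portions inside another operand are dropped and the merged outline is re-measured after clipping — boundary = 121.45 mm. Overall, the cross-section is a single solid region. Total boundary length (outer) = 121.45 mm.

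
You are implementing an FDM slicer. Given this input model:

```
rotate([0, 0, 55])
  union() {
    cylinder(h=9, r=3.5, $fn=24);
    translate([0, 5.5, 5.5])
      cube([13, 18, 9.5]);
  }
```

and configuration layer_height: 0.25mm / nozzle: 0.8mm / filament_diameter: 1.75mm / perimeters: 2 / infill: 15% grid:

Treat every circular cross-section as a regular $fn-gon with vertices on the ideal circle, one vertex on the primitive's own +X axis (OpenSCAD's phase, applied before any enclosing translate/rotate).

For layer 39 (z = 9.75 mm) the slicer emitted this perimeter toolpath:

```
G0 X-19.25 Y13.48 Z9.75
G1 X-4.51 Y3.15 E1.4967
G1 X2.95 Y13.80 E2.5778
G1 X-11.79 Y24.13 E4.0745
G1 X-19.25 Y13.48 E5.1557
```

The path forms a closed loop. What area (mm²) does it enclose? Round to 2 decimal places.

Apply the shoelace formula to the sequence of (X, Y) vertices; enclosed area = 234.04 mm².

234.04 mm²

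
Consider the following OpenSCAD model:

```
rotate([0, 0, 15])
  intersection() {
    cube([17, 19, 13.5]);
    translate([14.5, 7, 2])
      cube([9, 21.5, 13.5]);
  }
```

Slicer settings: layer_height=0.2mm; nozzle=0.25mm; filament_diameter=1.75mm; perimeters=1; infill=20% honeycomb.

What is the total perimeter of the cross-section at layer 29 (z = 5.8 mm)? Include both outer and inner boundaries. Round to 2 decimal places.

29.00 mm

At z = 5.8 mm: the cube (footprint 17×19) is included at this height (perimeter 72.00 mm); the cube at (14.5, 7) (footprint 9×21.5) is included at this height (perimeter 61.00 mm); After intersecting: the 9×21.5 cube at (14.5, 7) partially overlaps the 17×19 cube; clipping to the common part keeps 30.00 mm² — boundary = 29.00 mm; (rotated 15° about Z; rotation is an isometry so areas/perimeters/island counts are preserved). Overall, the cross-section is a single solid region. Total boundary length (outer) = 29.00 mm.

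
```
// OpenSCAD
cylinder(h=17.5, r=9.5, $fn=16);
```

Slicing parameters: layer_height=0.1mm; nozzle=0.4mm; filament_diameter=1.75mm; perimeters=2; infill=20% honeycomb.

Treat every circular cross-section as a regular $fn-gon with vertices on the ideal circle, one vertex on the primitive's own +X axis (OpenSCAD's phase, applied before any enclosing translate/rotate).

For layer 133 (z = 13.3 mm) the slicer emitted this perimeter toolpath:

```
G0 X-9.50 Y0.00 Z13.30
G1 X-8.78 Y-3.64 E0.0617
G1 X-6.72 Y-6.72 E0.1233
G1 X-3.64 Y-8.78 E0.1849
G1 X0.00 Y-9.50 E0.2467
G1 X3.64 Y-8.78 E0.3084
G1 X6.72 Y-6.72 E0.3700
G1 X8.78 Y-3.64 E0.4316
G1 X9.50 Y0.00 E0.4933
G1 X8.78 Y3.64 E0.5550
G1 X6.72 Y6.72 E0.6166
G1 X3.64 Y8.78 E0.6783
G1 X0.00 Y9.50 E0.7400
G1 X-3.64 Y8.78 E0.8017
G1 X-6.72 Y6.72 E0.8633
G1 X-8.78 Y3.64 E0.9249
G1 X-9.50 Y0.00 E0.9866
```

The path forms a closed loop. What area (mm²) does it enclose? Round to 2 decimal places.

Apply the shoelace formula to the sequence of (X, Y) vertices; enclosed area = 276.48 mm².

276.48 mm²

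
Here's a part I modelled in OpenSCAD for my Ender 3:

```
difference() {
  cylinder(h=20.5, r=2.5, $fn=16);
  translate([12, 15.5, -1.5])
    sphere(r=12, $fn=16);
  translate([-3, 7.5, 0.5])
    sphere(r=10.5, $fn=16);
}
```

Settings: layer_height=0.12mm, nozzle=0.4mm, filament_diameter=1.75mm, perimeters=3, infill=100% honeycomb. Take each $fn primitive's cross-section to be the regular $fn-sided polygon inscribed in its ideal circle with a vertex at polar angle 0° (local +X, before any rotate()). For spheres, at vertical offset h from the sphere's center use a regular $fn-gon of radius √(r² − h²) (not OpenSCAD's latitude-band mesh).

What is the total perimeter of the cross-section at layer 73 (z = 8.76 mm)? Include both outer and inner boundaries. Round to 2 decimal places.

15.39 mm

At z = 8.76 mm: the r=2.5 cylinder gives a regular 16-gon of circumradius 2.5 (constant along its height) (perimeter = 2·16·2.500·sin(180°/16) = 15.61 mm); the sphere at (12, 15.5): section is a regular 16-gon, circumradius = √(r²−h²) = √(12²−10.26²) = 6.224 (perimeter = 2·16·6.224·sin(180°/16) = 38.85 mm); the r=10.5 sphere at (-3, 7.5) slices to a regular 16-gon of circumradius 6.482 (√(r²−h²) with h=8.26 from center) (perimeter = 2·16·6.482·sin(180°/16) = 40.47 mm); After the difference (first − rest): starting from the r=2.5 cylinder, the r=12 sphere at (12, 15.5) misses the remaining region (no effect); the r=10.5 sphere at (-3, 7.5) partially overlaps it — only the 1.68 mm² overlap (of its 128.65 mm²) is removed, clipping the outline — boundary = 15.39 mm. Overall, the cross-section is a single solid region. Total boundary length (outer) = 15.39 mm.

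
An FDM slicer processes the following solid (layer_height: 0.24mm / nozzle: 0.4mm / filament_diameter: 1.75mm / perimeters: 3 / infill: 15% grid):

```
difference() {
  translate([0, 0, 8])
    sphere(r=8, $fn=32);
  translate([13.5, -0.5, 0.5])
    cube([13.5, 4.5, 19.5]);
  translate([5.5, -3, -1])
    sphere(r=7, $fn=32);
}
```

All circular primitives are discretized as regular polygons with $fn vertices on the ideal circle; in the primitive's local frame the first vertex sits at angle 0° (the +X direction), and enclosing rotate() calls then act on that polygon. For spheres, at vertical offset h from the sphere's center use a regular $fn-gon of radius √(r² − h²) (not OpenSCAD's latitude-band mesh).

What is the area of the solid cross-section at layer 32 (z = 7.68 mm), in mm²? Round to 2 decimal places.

At z = 7.68 mm: the r=8 sphere slices to a regular 32-gon of circumradius 7.994 (√(r²−h²) with h=0.32 from center) (area = (32/2)·7.994²·sin(360°/32) = 199.45 mm²); the cube at (13.5, -0.5) is present — its section is the full 13.5×4.5 rectangle (area 60.75 mm²); the sphere at (5.5, -3) is absent (|z−center|=8.680 > r=7); Subtracting the remaining from the first: starting from the r=8 sphere (199.45 mm²), the 13.5×4.5 cube at (13.5, -0.5) misses the remaining region (no effect) — area = 199.45 mm². Overall, the cross-section is a single solid region. Net area = 199.45 mm².

199.45 mm²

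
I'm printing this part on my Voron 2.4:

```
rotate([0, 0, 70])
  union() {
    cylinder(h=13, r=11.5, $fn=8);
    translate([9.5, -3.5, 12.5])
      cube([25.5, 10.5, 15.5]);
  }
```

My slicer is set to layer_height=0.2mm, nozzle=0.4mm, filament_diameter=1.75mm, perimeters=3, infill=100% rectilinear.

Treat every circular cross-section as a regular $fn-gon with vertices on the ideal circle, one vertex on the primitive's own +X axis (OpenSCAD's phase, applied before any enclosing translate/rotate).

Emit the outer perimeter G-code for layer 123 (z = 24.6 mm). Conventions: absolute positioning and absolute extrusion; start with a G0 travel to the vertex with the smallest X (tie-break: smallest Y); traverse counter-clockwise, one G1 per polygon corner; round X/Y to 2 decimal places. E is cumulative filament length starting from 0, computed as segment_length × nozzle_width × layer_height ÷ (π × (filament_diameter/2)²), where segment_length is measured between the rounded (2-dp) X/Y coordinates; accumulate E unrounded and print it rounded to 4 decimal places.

G0 X-3.33 Y11.32 Z24.60
G1 X6.54 Y7.73 E0.3493
G1 X15.26 Y31.69 E1.1974
G1 X5.39 Y35.28 E1.5467
G1 X-3.33 Y11.32 E2.3947

At z = 24.6 mm: the cylinder is absent (z outside [0, 13]); the cube at (9.5, -3.5) is present — its section is the full 25.5×10.5 rectangle; Merging all regions: only the 25.5×10.5 cube at (9.5, -3.5) is present, so the union is just that shape — 1 connected region; (rotated 70° about Z; rotation is an isometry so areas/perimeters/island counts are preserved). The outline is a single polygon with 4 vertices. Extrusion per mm of travel: 0.4 × 0.2 / (π × 0.875²) = 0.033260. Accumulating E over each segment gives final E = 2.3947.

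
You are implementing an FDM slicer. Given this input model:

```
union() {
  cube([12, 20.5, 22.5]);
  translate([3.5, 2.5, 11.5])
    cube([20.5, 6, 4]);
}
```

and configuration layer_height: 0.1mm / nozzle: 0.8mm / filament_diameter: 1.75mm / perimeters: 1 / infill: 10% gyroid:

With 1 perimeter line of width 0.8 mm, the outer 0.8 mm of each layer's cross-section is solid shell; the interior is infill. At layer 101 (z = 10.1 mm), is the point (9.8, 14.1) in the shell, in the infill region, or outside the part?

At z = 10.1 mm: the cube is present — its section is the full 12×20.5 rectangle; the cube at (3.5, 2.5) is not intersected at this z (z outside [11.5, 15.5]); Merging all regions: only the 12×20.5 cube is present, so the union is just that shape — 1 connected region. Overall, the cross-section is a single solid region. The nearest boundary edge runs (12.00, 0.00)→(12.00, 20.50); distance from the point to it = 2.20 mm. The point is inside the cross-section and 2.20 mm from the nearest boundary — more than the 0.8 mm shell width (1 × 0.8), so it's in the infill interior.

infill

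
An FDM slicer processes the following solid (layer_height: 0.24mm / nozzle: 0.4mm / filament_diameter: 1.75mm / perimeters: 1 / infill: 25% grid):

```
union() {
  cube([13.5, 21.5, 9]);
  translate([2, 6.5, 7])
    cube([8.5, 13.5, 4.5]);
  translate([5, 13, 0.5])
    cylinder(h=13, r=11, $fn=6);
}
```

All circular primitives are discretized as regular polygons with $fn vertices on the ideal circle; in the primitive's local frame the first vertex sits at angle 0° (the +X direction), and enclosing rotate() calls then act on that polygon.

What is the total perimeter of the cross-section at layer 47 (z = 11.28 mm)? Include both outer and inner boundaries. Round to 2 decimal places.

At z = 11.28 mm: the cube does not reach this height (z outside [0, 9]); the cube at (2, 6.5) (footprint 8.5×13.5) is included at this height (perimeter 44.00 mm); the r=11 cylinder at (5, 13) gives a regular 6-gon of circumradius 11 (constant along its height) (perimeter = 2·6·11.000·sin(180°/6) = 66.00 mm); Merging all regions: the 8.5×13.5 cube at (2, 6.5) lies entirely inside the r=11 cylinder at (5, 13), so the union is just the r=11 cylinder at (5, 13) — boundary = 66.00 mm. Overall, the cross-section is a single solid region. Total boundary length (outer) = 66.00 mm.

66.00 mm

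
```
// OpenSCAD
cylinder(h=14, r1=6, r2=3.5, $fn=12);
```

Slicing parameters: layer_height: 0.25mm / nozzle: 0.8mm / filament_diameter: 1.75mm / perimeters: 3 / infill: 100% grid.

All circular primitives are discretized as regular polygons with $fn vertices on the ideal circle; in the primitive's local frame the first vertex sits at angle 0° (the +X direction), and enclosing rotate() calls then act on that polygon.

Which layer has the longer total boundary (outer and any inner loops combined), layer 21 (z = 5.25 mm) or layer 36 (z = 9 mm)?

Layer 21 (z = 5.25): the cone contributes a regular 12-gon of circumradius 5.062 (interpolated between r1=6 and r2=3.5 at t=0.375) (perimeter = 2·12·5.062·sin(180°/12) = 31.45 mm). So its perimeter = 31.45 mm. Layer 36 (z = 9): the cone (r1=6→r2=3.5) has section circumradius 4.393 here — a regular 12-gon (perimeter = 2·12·4.393·sin(180°/12) = 27.29 mm). So its perimeter = 27.29 mm. Layer 21 is larger (31.45 vs 27.29 mm).

layer 21 (z = 5.25 mm)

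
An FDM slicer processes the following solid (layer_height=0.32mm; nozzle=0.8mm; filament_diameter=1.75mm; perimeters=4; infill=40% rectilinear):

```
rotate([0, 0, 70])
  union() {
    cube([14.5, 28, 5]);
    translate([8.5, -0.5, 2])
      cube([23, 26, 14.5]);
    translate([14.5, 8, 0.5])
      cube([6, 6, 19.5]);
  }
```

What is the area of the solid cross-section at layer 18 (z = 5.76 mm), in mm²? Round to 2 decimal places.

598.00 mm²

At z = 5.76 mm: the cube is not intersected at this z (z outside [0, 5]); the 23×26 cube at (8.5, -0.5) contributes its full rectangle (area 598.00 mm²); the cube at (14.5, 8) (footprint 6×6) is included at this height (area 36.00 mm²); Merging all regions: the 6×6 cube at (14.5, 8) lies entirely inside the 23×26 cube at (8.5, -0.5), so the union is just the 23×26 cube at (8.5, -0.5) — area = 598.00 mm²; (rotated 70° about Z; rotation is an isometry so areas/perimeters/island counts are preserved). Overall, the cross-section is a single solid region. Net area = 598.00 mm².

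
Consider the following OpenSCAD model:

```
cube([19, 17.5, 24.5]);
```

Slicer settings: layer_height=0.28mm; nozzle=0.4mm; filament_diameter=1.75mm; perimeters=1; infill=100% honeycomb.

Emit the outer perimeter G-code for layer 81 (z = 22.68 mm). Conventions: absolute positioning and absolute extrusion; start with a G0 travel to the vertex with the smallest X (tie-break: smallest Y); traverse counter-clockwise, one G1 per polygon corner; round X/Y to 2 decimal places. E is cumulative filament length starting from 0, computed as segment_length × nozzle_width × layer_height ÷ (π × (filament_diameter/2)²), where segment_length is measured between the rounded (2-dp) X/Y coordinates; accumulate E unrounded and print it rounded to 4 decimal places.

At z = 22.68 mm: the cube is present — its section is the full 19×17.5 rectangle. The outline is a single polygon with 4 vertices. Extrusion per mm of travel: 0.4 × 0.28 / (π × 0.875²) = 0.046564. Accumulating E over each segment gives final E = 3.3992.

G0 X0.00 Y0.00 Z22.68
G1 X19.00 Y0.00 E0.8847
G1 X19.00 Y17.50 E1.6996
G1 X0.00 Y17.50 E2.5843
G1 X0.00 Y0.00 E3.3992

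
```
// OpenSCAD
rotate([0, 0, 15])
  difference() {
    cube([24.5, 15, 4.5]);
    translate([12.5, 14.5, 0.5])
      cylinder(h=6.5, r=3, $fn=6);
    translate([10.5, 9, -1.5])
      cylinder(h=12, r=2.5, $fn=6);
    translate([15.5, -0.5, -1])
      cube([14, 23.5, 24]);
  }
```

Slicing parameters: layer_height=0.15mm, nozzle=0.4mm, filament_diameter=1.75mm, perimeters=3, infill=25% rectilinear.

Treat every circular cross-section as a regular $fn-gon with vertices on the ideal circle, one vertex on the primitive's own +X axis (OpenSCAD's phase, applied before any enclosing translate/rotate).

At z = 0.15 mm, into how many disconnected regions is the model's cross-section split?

1

At z = 0.15 mm: the cube (footprint 24.5×15) is included at this height; the cylinder at (12.5, 14.5) does not reach this height (z outside [0.5, 7]); the r=2.5 cylinder at (10.5, 9) contributes a regular 6-gon of circumradius 2.5; the cube at (15.5, -0.5) (footprint 14×23.5) is included at this height; Taking the first minus the rest: starting from the 24.5×15 cube, the r=2.5 cylinder at (10.5, 9) lies wholly inside it (removes its full 16.24 mm² and its 15.00 mm outline becomes a hole wall); the 14×23.5 cube at (15.5, -0.5) partially overlaps it — only the 135.00 mm² overlap (of its 329.00 mm²) is removed, clipping the outline — 1 connected region with 1 hole; (rotated 15° about Z; rotation is an isometry so areas/perimeters/island counts are preserved). The result has 1 disconnected region.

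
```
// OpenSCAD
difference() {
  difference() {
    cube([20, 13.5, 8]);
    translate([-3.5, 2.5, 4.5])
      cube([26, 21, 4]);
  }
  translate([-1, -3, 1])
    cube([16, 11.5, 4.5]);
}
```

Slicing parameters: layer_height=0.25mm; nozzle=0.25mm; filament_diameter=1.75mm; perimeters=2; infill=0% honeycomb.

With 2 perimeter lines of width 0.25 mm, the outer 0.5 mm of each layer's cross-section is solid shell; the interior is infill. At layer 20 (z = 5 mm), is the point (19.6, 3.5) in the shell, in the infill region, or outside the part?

At z = 5 mm: the cube (footprint 20×13.5) is included at this height; the cube at (-3.5, 2.5) is present — its section is the full 26×21 rectangle; Subtracting the remaining from the first: starting from the 20×13.5 cube, the 26×21 cube at (-3.5, 2.5) partially overlaps it — only the 220.00 mm² overlap (of its 546.00 mm²) is removed, clipping the outline — 1 connected region; the 16×11.5 cube at (-1, -3) contributes its full rectangle; After the difference (first − rest): starting from that combined region, the 16×11.5 cube at (-1, -3) partially overlaps it — only the 37.50 mm² overlap (of its 184.00 mm²) is removed, clipping the outline — 1 connected region. Overall, the cross-section is a single solid region. The nearest boundary edge runs (15.00, 2.50)→(20.00, 2.50); distance from the point to it = 1.00 mm. The point is not inside any of the regions above, so it lies outside the cross-section (1.00 mm from the nearest boundary).

outside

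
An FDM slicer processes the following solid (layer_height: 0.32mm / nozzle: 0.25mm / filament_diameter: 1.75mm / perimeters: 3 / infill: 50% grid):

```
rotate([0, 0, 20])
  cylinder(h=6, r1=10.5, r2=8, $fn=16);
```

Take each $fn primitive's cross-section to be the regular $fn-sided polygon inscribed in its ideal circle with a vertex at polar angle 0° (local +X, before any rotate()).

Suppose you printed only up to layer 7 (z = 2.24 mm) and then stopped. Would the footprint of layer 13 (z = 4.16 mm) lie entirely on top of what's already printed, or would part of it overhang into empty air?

entirely on top

Compare the two slices. At z = 2.24: the cone contributes a regular 16-gon of circumradius 9.567 (interpolated between r1=10.5 and r2=8 at t=0.373) (area = (16/2)·9.567²·sin(360°/16) = 280.19 mm²); (rotated 20° about Z; rotation is an isometry so areas/perimeters/island counts are preserved). At z = 4.16: the cone (r1=10.5→r2=8) has section circumradius 8.767 here — a regular 16-gon (area = (16/2)·8.767²·sin(360°/16) = 235.29 mm²); (rotated 20° about Z; rotation is an isometry so areas/perimeters/island counts are preserved). Checking containment: the cross-section at z = 4.16 is a subset of the cross-section at z = 2.24.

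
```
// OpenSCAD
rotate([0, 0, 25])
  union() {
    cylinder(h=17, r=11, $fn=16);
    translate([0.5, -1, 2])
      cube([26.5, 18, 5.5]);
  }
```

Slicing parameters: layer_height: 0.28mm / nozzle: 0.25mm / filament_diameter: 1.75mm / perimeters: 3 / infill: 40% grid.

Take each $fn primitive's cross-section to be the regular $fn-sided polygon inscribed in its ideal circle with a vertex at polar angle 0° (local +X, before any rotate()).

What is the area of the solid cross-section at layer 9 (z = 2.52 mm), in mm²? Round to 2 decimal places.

At z = 2.52 mm: the r=11 cylinder contributes a regular 16-gon of circumradius 11 (area = (16/2)·11.000²·sin(360°/16) = 370.44 mm²); the cube at (0.5, -1) is present — its section is the full 26.5×18 rectangle (area 477.00 mm²); Combining (union): the regions partially overlap — summed areas 847.44 mm² minus the doubly-counted overlap 97.53 mm² gives 749.90 mm² — area = 749.90 mm²; (rotated 25° about Z; rotation is an isometry so areas/perimeters/island counts are preserved). Overall, the cross-section is a single solid region. Net area = 749.90 mm².

749.90 mm²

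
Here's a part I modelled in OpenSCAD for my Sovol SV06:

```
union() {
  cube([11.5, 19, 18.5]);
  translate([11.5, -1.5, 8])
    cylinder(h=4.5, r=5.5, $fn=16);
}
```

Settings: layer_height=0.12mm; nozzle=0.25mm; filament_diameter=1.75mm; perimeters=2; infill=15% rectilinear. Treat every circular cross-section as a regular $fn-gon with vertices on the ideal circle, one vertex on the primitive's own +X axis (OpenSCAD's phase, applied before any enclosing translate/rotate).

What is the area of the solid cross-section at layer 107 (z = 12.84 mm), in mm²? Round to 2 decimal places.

At z = 12.84 mm: the cube is present — its section is the full 11.5×19 rectangle (area 218.50 mm²); the cylinder at (11.5, -1.5) is absent (z outside [8, 12.5]); Combining (union): only the 11.5×19 cube is present, so the union is just that shape — area = 218.50 mm². Overall, the cross-section is a single solid region. Net area = 218.50 mm².

218.50 mm²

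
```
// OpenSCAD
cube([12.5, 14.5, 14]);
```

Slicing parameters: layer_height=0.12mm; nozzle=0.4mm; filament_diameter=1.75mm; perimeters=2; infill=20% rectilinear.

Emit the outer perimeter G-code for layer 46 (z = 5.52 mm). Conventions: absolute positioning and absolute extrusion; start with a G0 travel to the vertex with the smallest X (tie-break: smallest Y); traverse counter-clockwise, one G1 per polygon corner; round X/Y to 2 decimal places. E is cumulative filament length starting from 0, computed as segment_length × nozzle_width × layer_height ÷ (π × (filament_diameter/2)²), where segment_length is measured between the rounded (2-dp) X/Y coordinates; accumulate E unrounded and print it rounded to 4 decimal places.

At z = 5.52 mm: the cube (footprint 12.5×14.5) is included at this height. The outline is a single polygon with 4 vertices. Extrusion per mm of travel: 0.4 × 0.12 / (π × 0.875²) = 0.019956. Accumulating E over each segment gives final E = 1.0776.

G0 X0.00 Y0.00 Z5.52
G1 X12.50 Y0.00 E0.2495
G1 X12.50 Y14.50 E0.5388
G1 X0.00 Y14.50 E0.7883
G1 X0.00 Y0.00 E1.0776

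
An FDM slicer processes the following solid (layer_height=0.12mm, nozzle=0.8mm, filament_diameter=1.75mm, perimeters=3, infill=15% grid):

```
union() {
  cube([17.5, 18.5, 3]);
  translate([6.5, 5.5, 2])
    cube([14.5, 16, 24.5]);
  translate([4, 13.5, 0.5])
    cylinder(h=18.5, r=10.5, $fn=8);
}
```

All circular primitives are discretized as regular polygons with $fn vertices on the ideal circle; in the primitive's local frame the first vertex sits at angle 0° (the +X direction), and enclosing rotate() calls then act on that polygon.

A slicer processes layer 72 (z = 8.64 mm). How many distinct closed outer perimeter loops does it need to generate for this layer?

At z = 8.64 mm: the cube is absent (z outside [0, 3]); the 14.5×16 cube at (6.5, 5.5) contributes its full rectangle; the r=10.5 cylinder at (4, 13.5) contributes a regular 8-gon of circumradius 10.5; Merging all regions: the regions partially overlap (shared area 100.83 mm²), so overlapping operands fuse into one piece — 1 connected region. The result has 1 disconnected region.

1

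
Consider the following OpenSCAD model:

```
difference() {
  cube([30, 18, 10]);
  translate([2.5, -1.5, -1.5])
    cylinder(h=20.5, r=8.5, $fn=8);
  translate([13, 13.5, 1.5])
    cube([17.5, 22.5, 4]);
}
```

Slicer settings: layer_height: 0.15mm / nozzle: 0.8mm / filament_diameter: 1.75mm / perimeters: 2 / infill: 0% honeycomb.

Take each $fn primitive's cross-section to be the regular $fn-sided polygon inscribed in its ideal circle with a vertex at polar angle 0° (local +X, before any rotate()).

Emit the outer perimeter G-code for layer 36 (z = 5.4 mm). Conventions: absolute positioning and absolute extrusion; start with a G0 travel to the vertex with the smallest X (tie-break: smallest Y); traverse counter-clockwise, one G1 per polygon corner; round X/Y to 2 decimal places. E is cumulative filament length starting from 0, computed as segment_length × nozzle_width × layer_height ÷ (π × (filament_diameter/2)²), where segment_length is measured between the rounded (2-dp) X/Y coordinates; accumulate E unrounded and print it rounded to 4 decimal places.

At z = 5.4 mm: the 30×18 cube contributes its full rectangle; the cylinder at (2.5, -1.5): section is a regular 8-gon, circumradius r=8.5; the cube at (13, 13.5) is present — its section is the full 17.5×22.5 rectangle; Subtracting the remaining from the first: starting from the 30×18 cube, the r=8.5 cylinder at (2.5, -1.5) partially overlaps it — only the 55.01 mm² overlap (of its 204.35 mm²) is removed, clipping the outline; the 17.5×22.5 cube at (13, 13.5) partially overlaps it — only the 76.50 mm² overlap (of its 393.75 mm²) is removed, clipping the outline — 1 connected region. The outline is a single polygon with 9 vertices. Extrusion per mm of travel: 0.8 × 0.15 / (π × 0.875²) = 0.049890. Accumulating E over each segment gives final E = 4.6775.

G0 X0.00 Y5.96 Z5.40
G1 X2.50 Y7.00 E0.1351
G1 X8.51 Y4.51 E0.4596
G1 X10.38 Y0.00 E0.7032
G1 X30.00 Y0.00 E1.6821
G1 X30.00 Y13.50 E2.3556
G1 X13.00 Y13.50 E3.2037
G1 X13.00 Y18.00 E3.4282
G1 X0.00 Y18.00 E4.0768
G1 X0.00 Y5.96 E4.6775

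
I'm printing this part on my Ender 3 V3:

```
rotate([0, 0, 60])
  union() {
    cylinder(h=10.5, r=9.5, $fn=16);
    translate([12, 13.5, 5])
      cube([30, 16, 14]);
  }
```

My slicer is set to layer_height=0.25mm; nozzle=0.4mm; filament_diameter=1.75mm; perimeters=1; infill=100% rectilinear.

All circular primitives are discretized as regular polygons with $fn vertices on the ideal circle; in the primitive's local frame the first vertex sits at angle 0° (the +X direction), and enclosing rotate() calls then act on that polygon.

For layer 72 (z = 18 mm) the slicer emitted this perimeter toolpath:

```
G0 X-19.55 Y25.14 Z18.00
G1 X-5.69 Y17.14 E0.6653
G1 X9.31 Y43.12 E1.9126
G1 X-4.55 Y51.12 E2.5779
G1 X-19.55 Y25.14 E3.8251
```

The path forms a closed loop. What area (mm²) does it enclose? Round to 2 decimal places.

Apply the shoelace formula to the sequence of (X, Y) vertices; enclosed area = 480.08 mm².

480.08 mm²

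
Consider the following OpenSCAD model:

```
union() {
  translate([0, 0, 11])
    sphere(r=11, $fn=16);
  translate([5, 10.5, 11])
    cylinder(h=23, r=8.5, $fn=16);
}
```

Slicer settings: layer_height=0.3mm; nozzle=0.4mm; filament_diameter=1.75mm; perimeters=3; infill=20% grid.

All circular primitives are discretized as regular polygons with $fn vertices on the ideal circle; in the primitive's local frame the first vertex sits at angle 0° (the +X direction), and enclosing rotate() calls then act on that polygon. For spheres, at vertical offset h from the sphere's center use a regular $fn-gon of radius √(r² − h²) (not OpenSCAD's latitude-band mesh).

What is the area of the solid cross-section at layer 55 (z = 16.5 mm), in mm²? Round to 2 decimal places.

441.52 mm²

At z = 16.5 mm: the r=11 sphere slices to a regular 16-gon of circumradius 9.526 (√(r²−h²) with h=5.5 from center) (area = (16/2)·9.526²·sin(360°/16) = 277.83 mm²); the r=8.5 cylinder at (5, 10.5) contributes a regular 16-gon of circumradius 8.5 (area = (16/2)·8.500²·sin(360°/16) = 221.19 mm²); Merging all regions: the regions partially overlap — summed areas 499.02 mm² minus the doubly-counted overlap 57.50 mm² gives 441.52 mm² — area = 441.52 mm². Overall, the cross-section is a single solid region. Net area = 441.52 mm².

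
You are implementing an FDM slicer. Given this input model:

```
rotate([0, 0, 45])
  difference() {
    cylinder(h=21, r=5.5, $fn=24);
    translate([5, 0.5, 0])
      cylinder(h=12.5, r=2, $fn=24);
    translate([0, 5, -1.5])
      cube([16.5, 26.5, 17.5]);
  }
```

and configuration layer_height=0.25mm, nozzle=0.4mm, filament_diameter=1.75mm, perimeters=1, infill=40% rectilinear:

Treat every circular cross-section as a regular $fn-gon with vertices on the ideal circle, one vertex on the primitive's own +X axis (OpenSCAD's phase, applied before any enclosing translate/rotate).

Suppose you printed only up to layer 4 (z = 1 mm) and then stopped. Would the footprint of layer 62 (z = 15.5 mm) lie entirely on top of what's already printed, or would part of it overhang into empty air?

part overhangs

Compare the two slices. At z = 1: the r=5.5 cylinder gives a regular 24-gon of circumradius 5.5 (constant along its height) (area = (24/2)·5.500²·sin(360°/24) = 93.95 mm²); the cylinder at (5, 0.5): section is a regular 24-gon, circumradius r=2 (area = (24/2)·2.000²·sin(360°/24) = 12.42 mm²); the cube at (0, 5) (footprint 16.5×26.5) is included at this height (area 437.25 mm²); Taking the first minus the rest: starting from the r=5.5 cylinder (93.95 mm²), the r=2 cylinder at (5, 0.5) partially overlaps it — only the 7.48 mm² overlap (of its 12.42 mm²) is removed, clipping the outline; the 16.5×26.5 cube at (0, 5) partially overlaps it — only the 0.70 mm² overlap (of its 437.25 mm²) is removed, clipping the outline — area = 85.77 mm²; (rotated 45° about Z; rotation is an isometry so areas/perimeters/island counts are preserved). At z = 15.5: the r=5.5 cylinder contributes a regular 24-gon of circumradius 5.5 (area = (24/2)·5.500²·sin(360°/24) = 93.95 mm²); the cylinder at (5, 0.5) is absent (z outside [0, 12.5]); the 16.5×26.5 cube at (0, 5) contributes its full rectangle (area 437.25 mm²); Taking the first minus the rest: starting from the r=5.5 cylinder (93.95 mm²), the 16.5×26.5 cube at (0, 5) partially overlaps it — only the 0.70 mm² overlap (of its 437.25 mm²) is removed, clipping the outline — area = 93.25 mm²; (rotated 45° about Z; rotation is an isometry so areas/perimeters/island counts are preserved). Checking containment: at z = 15.5 the cross-section extends beyond the z = 1 cross-section by about 7.48 mm².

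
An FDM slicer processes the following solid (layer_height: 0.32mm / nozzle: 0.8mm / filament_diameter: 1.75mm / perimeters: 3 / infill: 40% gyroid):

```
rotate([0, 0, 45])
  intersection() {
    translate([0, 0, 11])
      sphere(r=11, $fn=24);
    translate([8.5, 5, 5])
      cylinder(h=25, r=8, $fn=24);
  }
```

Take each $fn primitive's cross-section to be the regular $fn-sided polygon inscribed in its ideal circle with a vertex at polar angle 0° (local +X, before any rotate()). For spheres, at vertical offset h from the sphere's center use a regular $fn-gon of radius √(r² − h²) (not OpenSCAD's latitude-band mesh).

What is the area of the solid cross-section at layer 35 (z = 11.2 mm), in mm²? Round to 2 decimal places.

At z = 11.2 mm: the r=11 sphere slices to a regular 24-gon of circumradius 10.998 (√(r²−h²) with h=0.2 from center) (area = (24/2)·10.998²·sin(360°/24) = 375.68 mm²); the r=8 cylinder at (8.5, 5) gives a regular 24-gon of circumradius 8 (constant along its height) (area = (24/2)·8.000²·sin(360°/24) = 198.77 mm²); Taking the intersection: the r=8 cylinder at (8.5, 5) partially overlaps the r=11 sphere; clipping to the common part keeps 100.04 mm² — area = 100.04 mm²; (rotated 45° about Z; rotation is an isometry so areas/perimeters/island counts are preserved). Overall, the cross-section is a single solid region. Net area = 100.04 mm².

100.04 mm²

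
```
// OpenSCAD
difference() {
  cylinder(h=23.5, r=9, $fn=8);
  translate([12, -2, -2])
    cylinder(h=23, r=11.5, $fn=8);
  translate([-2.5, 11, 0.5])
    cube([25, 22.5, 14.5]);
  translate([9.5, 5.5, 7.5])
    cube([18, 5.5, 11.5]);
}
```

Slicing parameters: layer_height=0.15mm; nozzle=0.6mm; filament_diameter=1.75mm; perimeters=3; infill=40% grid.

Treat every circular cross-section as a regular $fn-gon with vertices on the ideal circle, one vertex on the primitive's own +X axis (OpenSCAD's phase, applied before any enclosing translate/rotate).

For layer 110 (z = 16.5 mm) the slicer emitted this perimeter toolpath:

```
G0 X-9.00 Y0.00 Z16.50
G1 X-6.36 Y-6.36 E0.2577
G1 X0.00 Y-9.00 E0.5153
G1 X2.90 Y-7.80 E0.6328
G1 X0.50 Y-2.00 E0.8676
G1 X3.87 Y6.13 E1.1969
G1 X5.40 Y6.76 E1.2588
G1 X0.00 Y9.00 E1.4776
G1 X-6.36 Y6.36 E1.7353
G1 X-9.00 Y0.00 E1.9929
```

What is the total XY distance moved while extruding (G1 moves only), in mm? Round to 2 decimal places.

53.26 mm

Sum the Euclidean lengths of each G1 segment: total = 53.26 mm.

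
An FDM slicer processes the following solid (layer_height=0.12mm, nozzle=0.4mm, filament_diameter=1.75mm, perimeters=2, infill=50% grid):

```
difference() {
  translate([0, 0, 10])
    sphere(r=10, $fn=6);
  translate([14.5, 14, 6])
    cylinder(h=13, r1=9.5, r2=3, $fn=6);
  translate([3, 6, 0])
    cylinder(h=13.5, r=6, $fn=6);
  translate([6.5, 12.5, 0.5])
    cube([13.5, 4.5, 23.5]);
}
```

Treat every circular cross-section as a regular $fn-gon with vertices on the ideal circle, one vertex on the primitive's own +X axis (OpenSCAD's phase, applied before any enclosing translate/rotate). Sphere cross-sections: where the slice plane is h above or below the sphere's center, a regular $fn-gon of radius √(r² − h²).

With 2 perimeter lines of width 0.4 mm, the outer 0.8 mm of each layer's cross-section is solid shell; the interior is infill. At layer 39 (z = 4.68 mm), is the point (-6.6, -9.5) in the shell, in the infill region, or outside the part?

outside

At z = 4.68 mm: the r=10 sphere contributes a regular 6-gon of circumradius √(10²−5.32²) = 8.467; the cone at (14.5, 14) is absent (z outside [6, 19]); the r=6 cylinder at (3, 6) contributes a regular 6-gon of circumradius 6; the cube at (6.5, 12.5) is present — its section is the full 13.5×4.5 rectangle; After the difference (first − rest): starting from the r=10 sphere, the r=6 cylinder at (3, 6) partially overlaps it — only the 49.49 mm² overlap (of its 93.53 mm²) is removed, clipping the outline; the 13.5×4.5 cube at (6.5, 12.5) misses the remaining region (no effect) — 1 connected region. Overall, the cross-section is a single solid region. The nearest boundary edge runs (-4.23, -7.33)→(-8.47, 0.00); distance from the point to it = 3.21 mm. The point is not inside any of the regions above, so it lies outside the cross-section (3.21 mm from the nearest boundary).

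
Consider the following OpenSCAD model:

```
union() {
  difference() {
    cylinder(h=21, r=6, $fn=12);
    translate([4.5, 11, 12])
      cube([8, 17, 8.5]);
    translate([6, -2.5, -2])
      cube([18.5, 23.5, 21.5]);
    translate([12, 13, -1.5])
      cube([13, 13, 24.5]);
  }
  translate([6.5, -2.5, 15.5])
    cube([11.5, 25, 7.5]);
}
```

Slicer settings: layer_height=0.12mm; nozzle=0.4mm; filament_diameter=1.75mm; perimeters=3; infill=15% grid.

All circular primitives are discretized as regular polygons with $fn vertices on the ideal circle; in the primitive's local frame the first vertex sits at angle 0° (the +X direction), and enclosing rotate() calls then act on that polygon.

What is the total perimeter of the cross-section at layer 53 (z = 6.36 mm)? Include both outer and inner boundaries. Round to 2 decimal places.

At z = 6.36 mm: the r=6 cylinder contributes a regular 12-gon of circumradius 6 (perimeter = 2·12·6.000·sin(180°/12) = 37.27 mm); the cube at (4.5, 11) is not intersected at this z (z outside [12, 20.5]); the 18.5×23.5 cube at (6, -2.5) contributes its full rectangle (perimeter 84.00 mm); the cube at (12, 13) is present — its section is the full 13×13 rectangle (perimeter 52.00 mm); After the difference (first − rest): starting from the r=6 cylinder, the 18.5×23.5 cube at (6, -2.5) misses the remaining region (no effect); the 13×13 cube at (12, 13) misses the remaining region (no effect) — boundary = 37.27 mm; the cube at (6.5, -2.5) does not reach this height (z outside [15.5, 23]); Combining (union): only the result so far is present, so the union is just that shape — boundary = 37.27 mm. Overall, the cross-section is a single solid region. Total boundary length (outer) = 37.27 mm.

37.27 mm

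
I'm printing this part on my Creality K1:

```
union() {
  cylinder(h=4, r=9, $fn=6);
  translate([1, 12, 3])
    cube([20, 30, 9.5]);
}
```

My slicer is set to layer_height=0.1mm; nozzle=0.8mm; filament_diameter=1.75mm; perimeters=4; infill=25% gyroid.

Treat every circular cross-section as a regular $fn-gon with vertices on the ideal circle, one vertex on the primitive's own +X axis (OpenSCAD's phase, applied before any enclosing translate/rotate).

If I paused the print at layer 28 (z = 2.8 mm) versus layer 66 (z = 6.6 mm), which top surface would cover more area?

layer 66 (z = 6.6 mm)

Layer 28 (z = 2.8): the r=9 cylinder gives a regular 6-gon of circumradius 9 (constant along its height) (area = (6/2)·9.000²·sin(360°/6) = 210.44 mm²); the cube at (1, 12) is absent (z outside [3, 12.5]); Combining (union): only the r=9 cylinder is present, so the union is just that shape — area = 210.44 mm². So its area = 210.44 mm². Layer 66 (z = 6.6): the cylinder is not intersected at this z (z outside [0, 4]); the cube at (1, 12) (footprint 20×30) is included at this height (area 600.00 mm²); Taking the union: only the 20×30 cube at (1, 12) is present, so the union is just that shape — area = 600.00 mm². So its area = 600.00 mm². Layer 66 is larger (600.00 vs 210.44 mm²).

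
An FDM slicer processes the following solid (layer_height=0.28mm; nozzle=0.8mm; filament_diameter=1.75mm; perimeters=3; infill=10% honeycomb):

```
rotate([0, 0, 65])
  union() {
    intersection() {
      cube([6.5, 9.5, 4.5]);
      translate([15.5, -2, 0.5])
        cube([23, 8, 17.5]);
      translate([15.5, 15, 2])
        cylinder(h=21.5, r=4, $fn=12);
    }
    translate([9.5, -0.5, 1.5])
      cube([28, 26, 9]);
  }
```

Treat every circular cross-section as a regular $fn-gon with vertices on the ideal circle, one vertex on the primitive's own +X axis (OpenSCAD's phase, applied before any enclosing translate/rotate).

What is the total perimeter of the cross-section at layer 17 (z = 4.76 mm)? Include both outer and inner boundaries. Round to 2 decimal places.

At z = 4.76 mm: the cube is not intersected at this z (z outside [0, 4.5]); the cube at (15.5, -2) is present — its section is the full 23×8 rectangle (perimeter 62.00 mm); the r=4 cylinder at (15.5, 15) gives a regular 12-gon of circumradius 4 (constant along its height) (perimeter = 2·12·4.000·sin(180°/12) = 24.85 mm); Keeping only the common overlap: at least one operand is absent at this height, so nothing remains; the 28×26 cube at (9.5, -0.5) contributes its full rectangle (perimeter 108.00 mm); Combining (union): only the 28×26 cube at (9.5, -0.5) is present, so the union is just that shape — boundary = 108.00 mm; (whole slice rotated 65° about Z — lengths, areas and connectivity unchanged). Overall, the cross-section is a single solid region. Total boundary length (outer) = 108.00 mm.

108.00 mm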